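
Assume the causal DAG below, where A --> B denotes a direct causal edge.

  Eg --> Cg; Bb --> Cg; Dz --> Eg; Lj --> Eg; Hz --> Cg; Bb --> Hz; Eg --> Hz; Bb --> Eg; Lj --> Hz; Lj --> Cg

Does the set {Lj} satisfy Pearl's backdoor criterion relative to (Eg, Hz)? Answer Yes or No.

No

Backdoor paths from Eg to Hz (paths whose first edge points into Eg):
  P1: Eg <- Bb -> Hz
  P2: Eg <- Bb -> Cg <- Lj -> Hz
  P3: Eg <- Bb -> Cg <- Hz
  P4: Eg <- Lj -> Hz
  P5: Eg <- Lj -> Cg <- Bb -> Hz
  P6: Eg <- Lj -> Cg <- Hz
Condition 1 (no descendant of Eg in the set): holds — descendants of Eg are {Cg, Hz}; none are in {Lj}.
Condition 2 (every backdoor path blocked by {Lj}):
  P1: open — no interior node is in the conditioning set.
  P2: blocked at collider Cg (neither it nor any descendant is in the conditioning set).
  P3: blocked at collider Cg (neither it nor any descendant is in the conditioning set).
  P4: blocked at fork node Lj ∈ conditioning set.
  P5: blocked at fork node Lj ∈ conditioning set.
  P6: blocked at fork node Lj ∈ conditioning set.
{Lj} does not satisfy the backdoor criterion.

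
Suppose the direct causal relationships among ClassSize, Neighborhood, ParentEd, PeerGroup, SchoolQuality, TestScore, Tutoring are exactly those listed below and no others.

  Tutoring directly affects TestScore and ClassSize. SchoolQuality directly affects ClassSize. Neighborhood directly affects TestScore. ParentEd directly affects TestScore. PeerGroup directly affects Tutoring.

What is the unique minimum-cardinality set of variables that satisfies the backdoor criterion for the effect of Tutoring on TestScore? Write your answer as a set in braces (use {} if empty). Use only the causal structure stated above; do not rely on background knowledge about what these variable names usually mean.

{}

Variables eligible for adjustment (non-descendants of Tutoring, excluding Tutoring and TestScore): {Neighborhood, ParentEd, PeerGroup, SchoolQuality}.
Backdoor paths from Tutoring to TestScore:
  (none)
With no backdoor paths the empty set already satisfies the criterion, and it is trivially minimal.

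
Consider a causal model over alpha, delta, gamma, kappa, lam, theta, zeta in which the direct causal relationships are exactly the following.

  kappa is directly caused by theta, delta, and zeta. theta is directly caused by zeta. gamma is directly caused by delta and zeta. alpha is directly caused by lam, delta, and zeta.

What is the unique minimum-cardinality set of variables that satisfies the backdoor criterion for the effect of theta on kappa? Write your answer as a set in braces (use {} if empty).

{zeta}

Variables eligible for adjustment (non-descendants of theta, excluding theta and kappa): {alpha, delta, gamma, lam, zeta}.
Backdoor paths from theta to kappa:
  P1: theta <- zeta -> gamma <- delta -> kappa
  P2: theta <- zeta -> alpha <- delta -> kappa
  P3: theta <- zeta -> kappa
The empty set is not sufficient: P3 (theta <- zeta -> kappa) has no collider blocking it and no conditioned non-collider, so it is open.
Try {zeta}:
  P1: blocked at fork node zeta ∈ conditioning set.
  P2: blocked at fork node zeta ∈ conditioning set.
  P3: blocked at fork node zeta ∈ conditioning set.
{zeta} contains no descendant of theta and blocks every backdoor path.
No other singleton works — e.g. {delta} leaves P3 open — so {zeta} is the unique smallest valid adjustment set.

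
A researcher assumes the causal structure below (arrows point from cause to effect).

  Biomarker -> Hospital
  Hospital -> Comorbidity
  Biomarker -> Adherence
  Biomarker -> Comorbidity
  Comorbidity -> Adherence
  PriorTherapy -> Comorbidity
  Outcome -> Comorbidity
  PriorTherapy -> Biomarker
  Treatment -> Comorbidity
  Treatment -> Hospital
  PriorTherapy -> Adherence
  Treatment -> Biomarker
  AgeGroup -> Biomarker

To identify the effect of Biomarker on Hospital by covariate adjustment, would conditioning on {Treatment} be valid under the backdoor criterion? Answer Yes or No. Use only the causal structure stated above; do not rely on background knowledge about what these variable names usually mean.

Backdoor paths from Biomarker to Hospital (paths whose first edge points into Biomarker):
  P1: Biomarker <- PriorTherapy -> Comorbidity <- Treatment -> Hospital
  P2: Biomarker <- PriorTherapy -> Comorbidity <- Hospital
  P3: Biomarker <- PriorTherapy -> Adherence <- Comorbidity <- Treatment -> Hospital
  P4: Biomarker <- PriorTherapy -> Adherence <- Comorbidity <- Hospital
  P5: Biomarker <- Treatment -> Hospital
  P6: Biomarker <- Treatment -> Comorbidity <- Hospital
Condition 1 (no descendant of Biomarker in the set): holds — descendants of Biomarker are {Adherence, Comorbidity, Hospital}; none are in {Treatment}.
Condition 2 (every backdoor path blocked by {Treatment}):
  P1: blocked at collider Comorbidity (neither it nor any descendant is in the conditioning set).
  P2: blocked at collider Comorbidity (neither it nor any descendant is in the conditioning set).
  P3: blocked at collider Adherence (neither it nor any descendant is in the conditioning set).
  P4: blocked at collider Adherence (neither it nor any descendant is in the conditioning set).
  P5: blocked at fork node Treatment ∈ conditioning set.
  P6: blocked at fork node Treatment ∈ conditioning set.
{Treatment} satisfies the backdoor criterion.

Yes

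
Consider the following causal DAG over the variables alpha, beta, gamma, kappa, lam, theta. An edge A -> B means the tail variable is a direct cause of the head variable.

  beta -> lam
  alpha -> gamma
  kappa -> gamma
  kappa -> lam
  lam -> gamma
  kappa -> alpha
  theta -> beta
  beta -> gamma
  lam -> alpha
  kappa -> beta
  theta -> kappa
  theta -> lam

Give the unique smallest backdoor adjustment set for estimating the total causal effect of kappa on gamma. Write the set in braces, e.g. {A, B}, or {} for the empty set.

Variables eligible for adjustment (non-descendants of kappa, excluding kappa and gamma): {theta}.
Backdoor paths from kappa to gamma:
  P1: kappa <- theta -> beta -> lam -> alpha -> gamma
  P2: kappa <- theta -> beta -> lam -> gamma
  P3: kappa <- theta -> beta -> gamma
  P4: kappa <- theta -> lam <- beta -> gamma
  P5: kappa <- theta -> lam -> alpha -> gamma
  P6: kappa <- theta -> lam -> gamma
The empty set is not sufficient: P1 (kappa <- theta -> beta -> lam -> alpha -> gamma) has no collider blocking it and no conditioned non-collider, so it is open.
Try {theta}:
  P1: blocked at fork node theta ∈ conditioning set.
  P2: blocked at fork node theta ∈ conditioning set.
  P3: blocked at fork node theta ∈ conditioning set.
  P4: blocked at fork node theta ∈ conditioning set.
  P5: blocked at fork node theta ∈ conditioning set.
  P6: blocked at fork node theta ∈ conditioning set.
{theta} contains no descendant of kappa and blocks every backdoor path.
{theta} is the unique smallest valid adjustment set.

{theta}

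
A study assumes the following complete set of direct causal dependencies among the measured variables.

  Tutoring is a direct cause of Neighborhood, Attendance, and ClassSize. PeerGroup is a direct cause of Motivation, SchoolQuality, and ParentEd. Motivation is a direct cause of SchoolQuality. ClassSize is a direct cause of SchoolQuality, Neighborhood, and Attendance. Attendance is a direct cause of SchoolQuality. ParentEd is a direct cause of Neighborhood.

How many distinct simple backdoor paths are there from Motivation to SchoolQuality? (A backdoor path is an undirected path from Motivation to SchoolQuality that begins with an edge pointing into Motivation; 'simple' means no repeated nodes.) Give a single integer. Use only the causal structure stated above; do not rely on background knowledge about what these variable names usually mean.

A backdoor path from Motivation to SchoolQuality is any simple undirected path whose first edge points into Motivation (i.e. leaves Motivation via a parent).
Parents of Motivation: {PeerGroup}.
Enumerating:
  P1: Motivation <- PeerGroup -> ParentEd -> Neighborhood <- Tutoring -> ClassSize -> Attendance -> SchoolQuality
  P2: Motivation <- PeerGroup -> ParentEd -> Neighborhood <- Tutoring -> ClassSize -> SchoolQuality
  P3: Motivation <- PeerGroup -> ParentEd -> Neighborhood <- Tutoring -> Attendance <- ClassSize -> SchoolQuality
  P4: Motivation <- PeerGroup -> ParentEd -> Neighborhood <- Tutoring -> Attendance -> SchoolQuality
  P5: Motivation <- PeerGroup -> ParentEd -> Neighborhood <- ClassSize <- Tutoring -> Attendance -> SchoolQuality
  P6: Motivation <- PeerGroup -> ParentEd -> Neighborhood <- ClassSize -> Attendance -> SchoolQuality
  P7: Motivation <- PeerGroup -> ParentEd -> Neighborhood <- ClassSize -> SchoolQuality
  P8: Motivation <- PeerGroup -> SchoolQuality
That exhausts the simple backdoor paths. Count: 8.

8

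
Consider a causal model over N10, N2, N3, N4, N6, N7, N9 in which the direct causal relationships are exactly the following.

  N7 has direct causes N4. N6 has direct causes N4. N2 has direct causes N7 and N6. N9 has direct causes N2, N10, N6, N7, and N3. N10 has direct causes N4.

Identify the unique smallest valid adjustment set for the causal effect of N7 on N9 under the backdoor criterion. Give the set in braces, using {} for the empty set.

{N4}

Variables eligible for adjustment (non-descendants of N7, excluding N7 and N9): {N10, N3, N4, N6}.
Backdoor paths from N7 to N9:
  P1: N7 <- N4 -> N6 -> N2 -> N9
  P2: N7 <- N4 -> N6 -> N9
  P3: N7 <- N4 -> N10 -> N9
The empty set is not sufficient: P1 (N7 <- N4 -> N6 -> N2 -> N9) has no collider blocking it and no conditioned non-collider, so it is open.
Try {N4}:
  P1: blocked at fork node N4 ∈ conditioning set.
  P2: blocked at fork node N4 ∈ conditioning set.
  P3: blocked at fork node N4 ∈ conditioning set.
{N4} contains no descendant of N7 and blocks every backdoor path.
No other singleton works — e.g. {N3} leaves P1 open — so {N4} is the unique smallest valid adjustment set.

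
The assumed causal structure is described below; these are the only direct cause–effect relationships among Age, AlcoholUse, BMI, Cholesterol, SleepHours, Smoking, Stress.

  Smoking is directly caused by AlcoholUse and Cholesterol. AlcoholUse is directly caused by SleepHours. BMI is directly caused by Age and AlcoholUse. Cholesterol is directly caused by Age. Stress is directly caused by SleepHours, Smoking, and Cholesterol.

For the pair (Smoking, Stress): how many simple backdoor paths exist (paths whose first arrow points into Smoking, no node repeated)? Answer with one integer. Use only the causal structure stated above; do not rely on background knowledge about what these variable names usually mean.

4

A backdoor path from Smoking to Stress is any simple undirected path whose first edge points into Smoking (i.e. leaves Smoking via a parent).
Parents of Smoking: {AlcoholUse, Cholesterol}.
Enumerating:
  P1: Smoking <- AlcoholUse <- SleepHours -> Stress
  P2: Smoking <- AlcoholUse -> BMI <- Age -> Cholesterol -> Stress
  P3: Smoking <- Cholesterol <- Age -> BMI <- AlcoholUse <- SleepHours -> Stress
  P4: Smoking <- Cholesterol -> Stress
That exhausts the simple backdoor paths. Count: 4.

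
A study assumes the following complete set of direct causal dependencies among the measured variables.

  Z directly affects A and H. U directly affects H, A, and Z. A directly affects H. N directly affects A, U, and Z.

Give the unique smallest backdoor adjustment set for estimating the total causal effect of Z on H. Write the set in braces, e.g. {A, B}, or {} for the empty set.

Variables eligible for adjustment (non-descendants of Z, excluding Z and H): {N, U}.
Backdoor paths from Z to H:
  P1: Z <- N -> U -> A -> H
  P2: Z <- N -> U -> H
  P3: Z <- N -> A <- U -> H
  P4: Z <- N -> A -> H
  P5: Z <- U <- N -> A -> H
  P6: Z <- U -> A -> H
  P7: Z <- U -> H
The empty set is not sufficient: P1 (Z <- N -> U -> A -> H) has no collider blocking it and no conditioned non-collider, so it is open.
Try {N, U}:
  P1: blocked at fork node N ∈ conditioning set.
  P2: blocked at fork node N ∈ conditioning set.
  P3: blocked at fork node N ∈ conditioning set.
  P4: blocked at fork node N ∈ conditioning set.
  P5: blocked at chain node U ∈ conditioning set.
  P6: blocked at fork node U ∈ conditioning set.
  P7: blocked at fork node U ∈ conditioning set.
{N, U} contains no descendant of Z and blocks every backdoor path.
Every element of {N, U} is needed (dropping N leaves P4 open; dropping U leaves P6 open), so no proper subset is valid.
Among all size-2 subsets of the eligible variables, only {N, U} blocks every backdoor path, so it is the unique smallest valid adjustment set.

{N, U}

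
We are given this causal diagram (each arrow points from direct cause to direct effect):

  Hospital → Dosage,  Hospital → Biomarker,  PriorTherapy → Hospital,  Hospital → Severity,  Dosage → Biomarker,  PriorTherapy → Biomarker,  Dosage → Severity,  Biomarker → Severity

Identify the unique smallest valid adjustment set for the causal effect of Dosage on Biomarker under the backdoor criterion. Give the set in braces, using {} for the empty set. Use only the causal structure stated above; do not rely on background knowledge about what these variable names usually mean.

{Hospital}

Variables eligible for adjustment (non-descendants of Dosage, excluding Dosage and Biomarker): {Hospital, PriorTherapy}.
Backdoor paths from Dosage to Biomarker:
  P1: Dosage <- Hospital <- PriorTherapy -> Biomarker
  P2: Dosage <- Hospital -> Biomarker
  P3: Dosage <- Hospital -> Severity <- Biomarker
The empty set is not sufficient: P1 (Dosage <- Hospital <- PriorTherapy -> Biomarker) has no collider blocking it and no conditioned non-collider, so it is open.
Try {Hospital}:
  P1: blocked at chain node Hospital ∈ conditioning set.
  P2: blocked at fork node Hospital ∈ conditioning set.
  P3: blocked at fork node Hospital ∈ conditioning set.
{Hospital} contains no descendant of Dosage and blocks every backdoor path.
No other singleton works — e.g. {PriorTherapy} leaves P2 open — so {Hospital} is the unique smallest valid adjustment set.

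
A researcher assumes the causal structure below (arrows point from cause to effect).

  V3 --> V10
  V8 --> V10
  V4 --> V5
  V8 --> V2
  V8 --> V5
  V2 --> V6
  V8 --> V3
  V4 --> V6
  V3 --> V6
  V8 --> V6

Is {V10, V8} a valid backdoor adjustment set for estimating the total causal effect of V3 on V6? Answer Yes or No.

Backdoor paths from V3 to V6 (paths whose first edge points into V3):
  P1: V3 <- V8 -> V2 -> V6
  P2: V3 <- V8 -> V6
  P3: V3 <- V8 -> V5 <- V4 -> V6
Condition 1 (no descendant of V3 in the set): FAILS — V10 is a descendant of V3.
Condition 2 (every backdoor path blocked by {V10, V8}):
  P1: blocked at fork node V8 ∈ conditioning set.
  P2: blocked at fork node V8 ∈ conditioning set.
  P3: blocked at fork node V8 ∈ conditioning set.
{V10, V8} does not satisfy the backdoor criterion.

No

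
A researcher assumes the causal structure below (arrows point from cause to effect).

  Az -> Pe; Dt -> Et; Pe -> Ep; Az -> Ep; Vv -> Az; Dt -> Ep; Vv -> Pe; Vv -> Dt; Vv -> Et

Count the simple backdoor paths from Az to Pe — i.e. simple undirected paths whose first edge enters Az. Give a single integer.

A backdoor path from Az to Pe is any simple undirected path whose first edge points into Az (i.e. leaves Az via a parent).
Parents of Az: {Vv}.
Enumerating:
  P1: Az <- Vv -> Dt -> Ep <- Pe
  P2: Az <- Vv -> Et <- Dt -> Ep <- Pe
  P3: Az <- Vv -> Pe
That exhausts the simple backdoor paths. Count: 3.

3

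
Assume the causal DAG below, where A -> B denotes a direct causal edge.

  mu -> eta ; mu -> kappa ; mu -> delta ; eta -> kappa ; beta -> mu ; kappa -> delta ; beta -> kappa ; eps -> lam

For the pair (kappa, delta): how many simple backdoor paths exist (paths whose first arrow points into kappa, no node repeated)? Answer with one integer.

3

A backdoor path from kappa to delta is any simple undirected path whose first edge points into kappa (i.e. leaves kappa via a parent).
Parents of kappa: {beta, eta, mu}.
Enumerating:
  P1: kappa <- beta -> mu -> delta
  P2: kappa <- mu -> delta
  P3: kappa <- eta <- mu -> delta
That exhausts the simple backdoor paths. Count: 3.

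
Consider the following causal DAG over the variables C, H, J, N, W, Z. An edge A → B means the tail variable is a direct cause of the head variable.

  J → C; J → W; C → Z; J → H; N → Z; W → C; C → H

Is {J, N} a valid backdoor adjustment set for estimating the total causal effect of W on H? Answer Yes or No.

Backdoor paths from W to H (paths whose first edge points into W):
  P1: W <- J -> C -> H
  P2: W <- J -> H
Condition 1 (no descendant of W in the set): holds — descendants of W are {C, H, Z}; none are in {J, N}.
Condition 2 (every backdoor path blocked by {J, N}):
  P1: blocked at fork node J ∈ conditioning set.
  P2: blocked at fork node J ∈ conditioning set.
{J, N} satisfies the backdoor criterion.

Yes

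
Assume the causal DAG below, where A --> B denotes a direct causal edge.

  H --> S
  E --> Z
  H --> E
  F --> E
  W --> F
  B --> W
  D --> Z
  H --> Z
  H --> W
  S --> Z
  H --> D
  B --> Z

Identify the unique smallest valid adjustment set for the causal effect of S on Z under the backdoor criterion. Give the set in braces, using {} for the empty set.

{H}

Variables eligible for adjustment (non-descendants of S, excluding S and Z): {B, D, E, F, H, W}.
Backdoor paths from S to Z:
  P1: S <- H -> W <- B -> Z
  P2: S <- H -> W -> F -> E -> Z
  P3: S <- H -> E <- F <- W <- B -> Z
  P4: S <- H -> E -> Z
  P5: S <- H -> D -> Z
  P6: S <- H -> Z
The empty set is not sufficient: P2 (S <- H -> W -> F -> E -> Z) has no collider blocking it and no conditioned non-collider, so it is open.
Try {H}:
  P1: blocked at fork node H ∈ conditioning set.
  P2: blocked at fork node H ∈ conditioning set.
  P3: blocked at fork node H ∈ conditioning set.
  P4: blocked at fork node H ∈ conditioning set.
  P5: blocked at fork node H ∈ conditioning set.
  P6: blocked at fork node H ∈ conditioning set.
{H} contains no descendant of S and blocks every backdoor path.
No other singleton works — e.g. {B} leaves P2 open — so {H} is the unique smallest valid adjustment set.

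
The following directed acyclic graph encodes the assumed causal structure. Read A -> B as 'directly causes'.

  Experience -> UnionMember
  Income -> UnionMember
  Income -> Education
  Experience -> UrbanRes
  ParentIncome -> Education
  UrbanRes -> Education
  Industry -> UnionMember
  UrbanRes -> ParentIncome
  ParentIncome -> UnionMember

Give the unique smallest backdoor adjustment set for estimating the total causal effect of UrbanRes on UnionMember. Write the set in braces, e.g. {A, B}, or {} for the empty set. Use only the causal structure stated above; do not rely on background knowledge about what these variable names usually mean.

Variables eligible for adjustment (non-descendants of UrbanRes, excluding UrbanRes and UnionMember): {Experience, Income, Industry}.
Backdoor paths from UrbanRes to UnionMember:
  P1: UrbanRes <- Experience -> UnionMember
The empty set is not sufficient: P1 (UrbanRes <- Experience -> UnionMember) has no collider blocking it and no conditioned non-collider, so it is open.
Try {Experience}:
  P1: blocked at fork node Experience ∈ conditioning set.
{Experience} contains no descendant of UrbanRes and blocks every backdoor path.
No other singleton works — e.g. {Industry} leaves P1 open — so {Experience} is the unique smallest valid adjustment set.

{Experience}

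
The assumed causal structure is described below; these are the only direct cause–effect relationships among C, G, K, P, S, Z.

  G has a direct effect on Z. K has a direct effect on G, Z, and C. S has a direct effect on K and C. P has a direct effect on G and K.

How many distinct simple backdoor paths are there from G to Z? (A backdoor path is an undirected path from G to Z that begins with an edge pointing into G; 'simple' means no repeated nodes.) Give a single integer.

A backdoor path from G to Z is any simple undirected path whose first edge points into G (i.e. leaves G via a parent).
Parents of G: {K, P}.
Enumerating:
  P1: G <- P -> K -> Z
  P2: G <- K -> Z
That exhausts the simple backdoor paths. Count: 2.

2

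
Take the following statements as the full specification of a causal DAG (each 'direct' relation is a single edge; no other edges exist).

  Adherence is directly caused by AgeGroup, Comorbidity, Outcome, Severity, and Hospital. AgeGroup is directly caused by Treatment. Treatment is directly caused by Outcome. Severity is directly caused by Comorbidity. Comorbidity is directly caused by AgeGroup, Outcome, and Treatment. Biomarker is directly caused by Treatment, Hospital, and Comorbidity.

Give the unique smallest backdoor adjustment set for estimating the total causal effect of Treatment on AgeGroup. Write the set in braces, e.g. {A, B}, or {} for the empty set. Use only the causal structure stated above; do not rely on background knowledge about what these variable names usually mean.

Variables eligible for adjustment (non-descendants of Treatment, excluding Treatment and AgeGroup): {Hospital, Outcome}.
Backdoor paths from Treatment to AgeGroup:
  P1: Treatment <- Outcome -> Comorbidity <- AgeGroup
  P2: Treatment <- Outcome -> Comorbidity -> Biomarker <- Hospital -> Adherence <- AgeGroup
  P3: Treatment <- Outcome -> Comorbidity -> Severity -> Adherence <- AgeGroup
  P4: Treatment <- Outcome -> Comorbidity -> Adherence <- AgeGroup
  P5: Treatment <- Outcome -> Adherence <- Hospital -> Biomarker <- Comorbidity <- AgeGroup
  P6: Treatment <- Outcome -> Adherence <- AgeGroup
  P7: Treatment <- Outcome -> Adherence <- Comorbidity <- AgeGroup
  P8: Treatment <- Outcome -> Adherence <- Severity <- Comorbidity <- AgeGroup
Each backdoor path contains an unconditioned collider, so every path is already blocked with the empty conditioning set:
  P1: blocked at collider Comorbidity (neither it nor any descendant is in the conditioning set).
  P2: blocked at collider Biomarker (neither it nor any descendant is in the conditioning set).
  P3: blocked at collider Adherence (neither it nor any descendant is in the conditioning set).
  P4: blocked at collider Adherence (neither it nor any descendant is in the conditioning set).
  P5: blocked at collider Adherence (neither it nor any descendant is in the conditioning set).
  P6: blocked at collider Adherence (neither it nor any descendant is in the conditioning set).
  P7: blocked at collider Adherence (neither it nor any descendant is in the conditioning set).
  P8: blocked at collider Adherence (neither it nor any descendant is in the conditioning set).
The empty set is therefore the unique smallest valid set.

{}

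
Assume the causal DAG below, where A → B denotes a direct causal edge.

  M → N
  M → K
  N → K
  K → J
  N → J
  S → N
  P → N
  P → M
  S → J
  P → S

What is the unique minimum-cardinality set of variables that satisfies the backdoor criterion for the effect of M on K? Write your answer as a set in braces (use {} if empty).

Variables eligible for adjustment (non-descendants of M, excluding M and K): {P, S}.
Backdoor paths from M to K:
  P1: M <- P -> S -> N -> K
  P2: M <- P -> S -> N -> J <- K
  P3: M <- P -> S -> J <- N -> K
  P4: M <- P -> S -> J <- K
  P5: M <- P -> N <- S -> J <- K
  P6: M <- P -> N -> K
  P7: M <- P -> N -> J <- K
The empty set is not sufficient: P1 (M <- P -> S -> N -> K) has no collider blocking it and no conditioned non-collider, so it is open.
Try {P}:
  P1: blocked at fork node P ∈ conditioning set.
  P2: blocked at fork node P ∈ conditioning set.
  P3: blocked at fork node P ∈ conditioning set.
  P4: blocked at fork node P ∈ conditioning set.
  P5: blocked at fork node P ∈ conditioning set.
  P6: blocked at fork node P ∈ conditioning set.
  P7: blocked at fork node P ∈ conditioning set.
{P} contains no descendant of M and blocks every backdoor path.
No other singleton works — e.g. {S} leaves P6 open — so {P} is the unique smallest valid adjustment set.

{P}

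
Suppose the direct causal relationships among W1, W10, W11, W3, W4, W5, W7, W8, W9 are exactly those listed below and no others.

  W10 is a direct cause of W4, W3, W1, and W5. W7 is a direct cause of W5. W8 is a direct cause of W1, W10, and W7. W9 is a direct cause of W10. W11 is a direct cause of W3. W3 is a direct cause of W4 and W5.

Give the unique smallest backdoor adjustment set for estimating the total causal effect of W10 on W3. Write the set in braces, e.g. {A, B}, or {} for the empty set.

{}

Variables eligible for adjustment (non-descendants of W10, excluding W10 and W3): {W11, W7, W8, W9}.
Backdoor paths from W10 to W3:
  P1: W10 <- W8 -> W7 -> W5 <- W3
Each backdoor path contains an unconditioned collider, so every path is already blocked with the empty conditioning set:
  P1: blocked at collider W5 (neither it nor any descendant is in the conditioning set).
The empty set is therefore the unique smallest valid set.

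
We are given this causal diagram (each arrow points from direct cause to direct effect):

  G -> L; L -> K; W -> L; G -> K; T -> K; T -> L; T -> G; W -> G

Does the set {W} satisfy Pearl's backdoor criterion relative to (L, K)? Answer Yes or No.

No

Backdoor paths from L to K (paths whose first edge points into L):
  P1: L <- W -> G <- T -> K
  P2: L <- W -> G -> K
  P3: L <- T -> G -> K
  P4: L <- T -> K
  P5: L <- G <- T -> K
  P6: L <- G -> K
Condition 1 (no descendant of L in the set): holds — descendants of L are {K}; none are in {W}.
Condition 2 (every backdoor path blocked by {W}):
  P1: blocked at fork node W ∈ conditioning set.
  P2: blocked at fork node W ∈ conditioning set.
  P3: open — no interior node is in the conditioning set.
  P4: open — no interior node is in the conditioning set.
  P5: open — no interior node is in the conditioning set.
  P6: open — no interior node is in the conditioning set.
{W} does not satisfy the backdoor criterion.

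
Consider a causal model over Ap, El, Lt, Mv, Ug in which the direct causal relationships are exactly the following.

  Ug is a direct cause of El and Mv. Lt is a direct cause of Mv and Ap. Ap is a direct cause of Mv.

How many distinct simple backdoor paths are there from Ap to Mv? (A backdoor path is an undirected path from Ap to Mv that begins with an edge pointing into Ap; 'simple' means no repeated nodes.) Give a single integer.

1

A backdoor path from Ap to Mv is any simple undirected path whose first edge points into Ap (i.e. leaves Ap via a parent).
Parents of Ap: {Lt}.
Enumerating:
  P1: Ap <- Lt -> Mv
That exhausts the simple backdoor paths. Count: 1.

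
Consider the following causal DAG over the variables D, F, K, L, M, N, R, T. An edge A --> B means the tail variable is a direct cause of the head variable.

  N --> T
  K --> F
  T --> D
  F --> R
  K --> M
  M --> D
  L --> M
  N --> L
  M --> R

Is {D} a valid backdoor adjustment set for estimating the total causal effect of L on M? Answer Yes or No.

No

Backdoor paths from L to M (paths whose first edge points into L):
  P1: L <- N -> T -> D <- M
Condition 1 (no descendant of L in the set): FAILS — D is a descendant of L.
Condition 2 (every backdoor path blocked by {D}):
  P1: open — collider(s) D are conditioned on (or have a conditioned descendant) and no non-collider on the path is in the set.
{D} does not satisfy the backdoor criterion.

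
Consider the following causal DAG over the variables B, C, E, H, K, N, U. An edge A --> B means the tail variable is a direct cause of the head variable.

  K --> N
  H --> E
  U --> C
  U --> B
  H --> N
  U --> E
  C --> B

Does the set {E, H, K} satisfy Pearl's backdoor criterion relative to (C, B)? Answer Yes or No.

No

Backdoor paths from C to B (paths whose first edge points into C):
  P1: C <- U -> B
Condition 1 (no descendant of C in the set): holds — descendants of C are {B}; none are in {E, H, K}.
Condition 2 (every backdoor path blocked by {E, H, K}):
  P1: open — no interior node is in the conditioning set.
{E, H, K} does not satisfy the backdoor criterion.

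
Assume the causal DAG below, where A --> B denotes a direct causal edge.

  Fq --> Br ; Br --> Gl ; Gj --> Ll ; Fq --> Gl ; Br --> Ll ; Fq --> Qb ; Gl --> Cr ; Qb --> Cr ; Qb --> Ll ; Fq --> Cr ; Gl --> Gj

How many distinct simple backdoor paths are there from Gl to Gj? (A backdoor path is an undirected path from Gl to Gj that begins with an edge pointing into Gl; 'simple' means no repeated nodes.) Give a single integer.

6

A backdoor path from Gl to Gj is any simple undirected path whose first edge points into Gl (i.e. leaves Gl via a parent).
Parents of Gl: {Br, Fq}.
Enumerating:
  P1: Gl <- Fq -> Br -> Ll <- Gj
  P2: Gl <- Fq -> Qb -> Ll <- Gj
  P3: Gl <- Fq -> Cr <- Qb -> Ll <- Gj
  P4: Gl <- Br <- Fq -> Qb -> Ll <- Gj
  P5: Gl <- Br <- Fq -> Cr <- Qb -> Ll <- Gj
  P6: Gl <- Br -> Ll <- Gj
That exhausts the simple backdoor paths. Count: 6.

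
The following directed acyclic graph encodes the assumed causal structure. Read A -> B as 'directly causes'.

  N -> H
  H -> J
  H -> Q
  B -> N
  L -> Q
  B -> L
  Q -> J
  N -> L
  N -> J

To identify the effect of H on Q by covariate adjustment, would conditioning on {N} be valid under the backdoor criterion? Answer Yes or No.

Yes

Backdoor paths from H to Q (paths whose first edge points into H):
  P1: H <- N <- B -> L -> Q
  P2: H <- N -> L -> Q
  P3: H <- N -> J <- Q
Condition 1 (no descendant of H in the set): holds — descendants of H are {J, Q}; none are in {N}.
Condition 2 (every backdoor path blocked by {N}):
  P1: blocked at chain node N ∈ conditioning set.
  P2: blocked at fork node N ∈ conditioning set.
  P3: blocked at fork node N ∈ conditioning set.
{N} satisfies the backdoor criterion.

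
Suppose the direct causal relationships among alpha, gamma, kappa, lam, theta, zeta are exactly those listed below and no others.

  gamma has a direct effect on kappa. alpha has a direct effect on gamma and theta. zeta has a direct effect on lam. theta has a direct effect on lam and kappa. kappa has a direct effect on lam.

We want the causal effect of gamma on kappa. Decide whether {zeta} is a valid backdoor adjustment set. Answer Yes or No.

No

Backdoor paths from gamma to kappa (paths whose first edge points into gamma):
  P1: gamma <- alpha -> theta -> kappa
  P2: gamma <- alpha -> theta -> lam <- kappa
Condition 1 (no descendant of gamma in the set): holds — descendants of gamma are {kappa, lam}; none are in {zeta}.
Condition 2 (every backdoor path blocked by {zeta}):
  P1: open — no interior node is in the conditioning set.
  P2: blocked at collider lam (neither it nor any descendant is in the conditioning set).
{zeta} does not satisfy the backdoor criterion.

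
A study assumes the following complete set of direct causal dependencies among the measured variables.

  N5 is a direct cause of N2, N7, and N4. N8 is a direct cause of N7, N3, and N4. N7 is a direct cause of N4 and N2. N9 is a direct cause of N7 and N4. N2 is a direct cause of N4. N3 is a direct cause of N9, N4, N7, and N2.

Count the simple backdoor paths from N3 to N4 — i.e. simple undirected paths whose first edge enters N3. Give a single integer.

7

A backdoor path from N3 to N4 is any simple undirected path whose first edge points into N3 (i.e. leaves N3 via a parent).
Parents of N3: {N8}.
Enumerating:
  P1: N3 <- N8 -> N7 <- N5 -> N2 -> N4
  P2: N3 <- N8 -> N7 <- N5 -> N4
  P3: N3 <- N8 -> N7 <- N9 -> N4
  P4: N3 <- N8 -> N7 -> N2 <- N5 -> N4
  P5: N3 <- N8 -> N7 -> N2 -> N4
  P6: N3 <- N8 -> N7 -> N4
  P7: N3 <- N8 -> N4
That exhausts the simple backdoor paths. Count: 7.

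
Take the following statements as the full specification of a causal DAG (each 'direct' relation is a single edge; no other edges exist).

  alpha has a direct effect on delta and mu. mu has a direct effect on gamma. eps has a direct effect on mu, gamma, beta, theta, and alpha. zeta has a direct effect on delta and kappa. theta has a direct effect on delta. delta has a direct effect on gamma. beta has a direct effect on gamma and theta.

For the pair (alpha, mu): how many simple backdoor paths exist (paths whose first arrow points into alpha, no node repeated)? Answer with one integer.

A backdoor path from alpha to mu is any simple undirected path whose first edge points into alpha (i.e. leaves alpha via a parent).
Parents of alpha: {eps}.
Enumerating:
  P1: alpha <- eps -> beta -> theta -> delta -> gamma <- mu
  P2: alpha <- eps -> beta -> gamma <- mu
  P3: alpha <- eps -> theta <- beta -> gamma <- mu
  P4: alpha <- eps -> theta -> delta -> gamma <- mu
  P5: alpha <- eps -> mu
  P6: alpha <- eps -> gamma <- mu
That exhausts the simple backdoor paths. Count: 6.

6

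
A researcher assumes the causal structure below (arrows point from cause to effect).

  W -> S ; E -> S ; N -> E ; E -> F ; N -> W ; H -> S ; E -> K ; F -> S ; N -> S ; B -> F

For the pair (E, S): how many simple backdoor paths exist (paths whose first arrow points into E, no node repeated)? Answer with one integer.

A backdoor path from E to S is any simple undirected path whose first edge points into E (i.e. leaves E via a parent).
Parents of E: {N}.
Enumerating:
  P1: E <- N -> W -> S
  P2: E <- N -> S
That exhausts the simple backdoor paths. Count: 2.

2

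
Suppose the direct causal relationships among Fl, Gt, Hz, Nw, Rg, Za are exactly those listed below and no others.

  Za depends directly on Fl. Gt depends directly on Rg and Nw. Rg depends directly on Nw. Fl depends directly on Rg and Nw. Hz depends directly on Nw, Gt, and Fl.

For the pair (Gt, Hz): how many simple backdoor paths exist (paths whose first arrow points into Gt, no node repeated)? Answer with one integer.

7

A backdoor path from Gt to Hz is any simple undirected path whose first edge points into Gt (i.e. leaves Gt via a parent).
Parents of Gt: {Nw, Rg}.
Enumerating:
  P1: Gt <- Nw -> Rg -> Fl -> Hz
  P2: Gt <- Nw -> Fl -> Hz
  P3: Gt <- Nw -> Hz
  P4: Gt <- Rg <- Nw -> Fl -> Hz
  P5: Gt <- Rg <- Nw -> Hz
  P6: Gt <- Rg -> Fl <- Nw -> Hz
  P7: Gt <- Rg -> Fl -> Hz
That exhausts the simple backdoor paths. Count: 7.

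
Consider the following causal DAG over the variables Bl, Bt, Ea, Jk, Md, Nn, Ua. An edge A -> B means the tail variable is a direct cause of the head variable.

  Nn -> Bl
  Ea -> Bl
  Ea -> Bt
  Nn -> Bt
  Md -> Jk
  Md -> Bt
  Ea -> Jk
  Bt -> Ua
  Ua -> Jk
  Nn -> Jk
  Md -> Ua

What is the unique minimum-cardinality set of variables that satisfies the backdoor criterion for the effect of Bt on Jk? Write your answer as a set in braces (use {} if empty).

Variables eligible for adjustment (non-descendants of Bt, excluding Bt and Jk): {Bl, Ea, Md, Nn}.
Backdoor paths from Bt to Jk:
  P1: Bt <- Nn -> Bl <- Ea -> Jk
  P2: Bt <- Nn -> Jk
  P3: Bt <- Ea -> Bl <- Nn -> Jk
  P4: Bt <- Ea -> Jk
  P5: Bt <- Md -> Ua -> Jk
  P6: Bt <- Md -> Jk
The empty set is not sufficient: P2 (Bt <- Nn -> Jk) has no collider blocking it and no conditioned non-collider, so it is open.
Try {Ea, Md, Nn}:
  P1: blocked at fork node Nn ∈ conditioning set.
  P2: blocked at fork node Nn ∈ conditioning set.
  P3: blocked at fork node Ea ∈ conditioning set.
  P4: blocked at fork node Ea ∈ conditioning set.
  P5: blocked at fork node Md ∈ conditioning set.
  P6: blocked at fork node Md ∈ conditioning set.
{Ea, Md, Nn} contains no descendant of Bt and blocks every backdoor path.
Every element of {Ea, Md, Nn} is needed (dropping Ea leaves P4 open; dropping Md leaves P5 open; dropping Nn leaves P2 open), so no proper subset is valid.
Among all size-3 subsets of the eligible variables, only {Ea, Md, Nn} blocks every backdoor path, so it is the unique smallest valid adjustment set.

{Ea, Md, Nn}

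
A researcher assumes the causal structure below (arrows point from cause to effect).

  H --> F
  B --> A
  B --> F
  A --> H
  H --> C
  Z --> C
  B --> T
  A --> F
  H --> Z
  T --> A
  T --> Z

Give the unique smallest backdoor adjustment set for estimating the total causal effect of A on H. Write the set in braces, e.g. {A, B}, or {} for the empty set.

Variables eligible for adjustment (non-descendants of A, excluding A and H): {B, T}.
Backdoor paths from A to H:
  P1: A <- B -> T -> Z <- H
  P2: A <- B -> T -> Z -> C <- H
  P3: A <- B -> F <- H
  P4: A <- T <- B -> F <- H
  P5: A <- T -> Z <- H
  P6: A <- T -> Z -> C <- H
Each backdoor path contains an unconditioned collider, so every path is already blocked with the empty conditioning set:
  P1: blocked at collider Z (neither it nor any descendant is in the conditioning set).
  P2: blocked at collider C (neither it nor any descendant is in the conditioning set).
  P3: blocked at collider F (neither it nor any descendant is in the conditioning set).
  P4: blocked at collider F (neither it nor any descendant is in the conditioning set).
  P5: blocked at collider Z (neither it nor any descendant is in the conditioning set).
  P6: blocked at collider C (neither it nor any descendant is in the conditioning set).
The empty set is therefore the unique smallest valid set.

{}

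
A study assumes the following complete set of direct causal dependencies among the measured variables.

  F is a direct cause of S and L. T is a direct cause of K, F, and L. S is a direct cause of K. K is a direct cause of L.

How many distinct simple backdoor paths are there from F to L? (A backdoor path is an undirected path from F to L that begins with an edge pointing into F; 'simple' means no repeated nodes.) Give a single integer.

A backdoor path from F to L is any simple undirected path whose first edge points into F (i.e. leaves F via a parent).
Parents of F: {T}.
Enumerating:
  P1: F <- T -> K -> L
  P2: F <- T -> L
That exhausts the simple backdoor paths. Count: 2.

2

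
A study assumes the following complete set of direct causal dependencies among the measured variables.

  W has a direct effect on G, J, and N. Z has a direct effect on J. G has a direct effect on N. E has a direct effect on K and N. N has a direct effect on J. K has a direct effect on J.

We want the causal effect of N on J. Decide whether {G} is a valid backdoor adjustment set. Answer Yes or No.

Backdoor paths from N to J (paths whose first edge points into N):
  P1: N <- W -> J
  P2: N <- E -> K -> J
  P3: N <- G <- W -> J
Condition 1 (no descendant of N in the set): holds — descendants of N are {J}; none are in {G}.
Condition 2 (every backdoor path blocked by {G}):
  P1: open — no interior node is in the conditioning set.
  P2: open — no interior node is in the conditioning set.
  P3: blocked at chain node G ∈ conditioning set.
{G} does not satisfy the backdoor criterion.

No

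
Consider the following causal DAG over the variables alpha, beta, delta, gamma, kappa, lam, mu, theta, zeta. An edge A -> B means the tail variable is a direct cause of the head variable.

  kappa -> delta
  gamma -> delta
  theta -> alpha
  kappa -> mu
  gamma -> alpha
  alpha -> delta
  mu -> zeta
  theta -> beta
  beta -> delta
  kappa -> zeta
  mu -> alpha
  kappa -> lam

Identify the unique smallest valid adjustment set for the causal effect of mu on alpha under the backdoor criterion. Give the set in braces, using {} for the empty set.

{}

Variables eligible for adjustment (non-descendants of mu, excluding mu and alpha): {beta, gamma, kappa, lam, theta}.
Backdoor paths from mu to alpha:
  P1: mu <- kappa -> delta <- gamma -> alpha
  P2: mu <- kappa -> delta <- beta <- theta -> alpha
  P3: mu <- kappa -> delta <- alpha
Each backdoor path contains an unconditioned collider, so every path is already blocked with the empty conditioning set:
  P1: blocked at collider delta (neither it nor any descendant is in the conditioning set).
  P2: blocked at collider delta (neither it nor any descendant is in the conditioning set).
  P3: blocked at collider delta (neither it nor any descendant is in the conditioning set).
The empty set is therefore the unique smallest valid set.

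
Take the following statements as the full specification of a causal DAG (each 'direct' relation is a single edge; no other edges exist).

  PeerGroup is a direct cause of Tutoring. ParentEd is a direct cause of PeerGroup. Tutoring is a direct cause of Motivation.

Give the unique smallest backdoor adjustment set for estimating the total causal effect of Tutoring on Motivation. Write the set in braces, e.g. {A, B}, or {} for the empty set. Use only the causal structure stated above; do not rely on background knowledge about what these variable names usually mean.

{}

Variables eligible for adjustment (non-descendants of Tutoring, excluding Tutoring and Motivation): {ParentEd, PeerGroup}.
Backdoor paths from Tutoring to Motivation:
  (none)
With no backdoor paths the empty set already satisfies the criterion, and it is trivially minimal.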